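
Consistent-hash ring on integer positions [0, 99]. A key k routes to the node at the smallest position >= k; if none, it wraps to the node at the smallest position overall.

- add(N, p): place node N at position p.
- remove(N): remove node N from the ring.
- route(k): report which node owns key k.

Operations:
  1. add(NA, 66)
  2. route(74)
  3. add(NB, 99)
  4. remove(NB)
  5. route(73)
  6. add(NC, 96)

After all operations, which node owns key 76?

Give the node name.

Op 1: add NA@66 -> ring=[66:NA]
Op 2: route key 74: none >= 74, wrap to smallest pos 66 -> NA
Op 3: add NB@99 -> ring=[66:NA,99:NB]
Op 4: remove NB -> ring=[66:NA]
Op 5: route key 73: none >= 73, wrap to smallest pos 66 -> NA
Op 6: add NC@96 -> ring=[66:NA,96:NC]
Final route key 76: smallest pos >= 76 is 96 -> NC

Answer: NC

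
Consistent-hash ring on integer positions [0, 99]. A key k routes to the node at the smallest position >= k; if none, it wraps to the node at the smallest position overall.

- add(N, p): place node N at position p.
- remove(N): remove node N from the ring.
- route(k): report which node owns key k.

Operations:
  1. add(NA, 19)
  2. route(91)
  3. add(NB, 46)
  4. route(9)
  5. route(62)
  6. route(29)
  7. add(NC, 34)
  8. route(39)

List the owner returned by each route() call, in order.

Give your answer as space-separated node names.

Op 1: add NA@19 -> ring=[19:NA]
Op 2: route key 91: none >= 91, wrap to smallest pos 19 -> NA
Op 3: add NB@46 -> ring=[19:NA,46:NB]
Op 4: route key 9: smallest pos >= 9 is 19 -> NA
Op 5: route key 62: none >= 62, wrap to smallest pos 19 -> NA
Op 6: route key 29: smallest pos >= 29 is 46 -> NB
Op 7: add NC@34 -> ring=[19:NA,34:NC,46:NB]
Op 8: route key 39: smallest pos >= 39 is 46 -> NB

Answer: NA NA NA NB NB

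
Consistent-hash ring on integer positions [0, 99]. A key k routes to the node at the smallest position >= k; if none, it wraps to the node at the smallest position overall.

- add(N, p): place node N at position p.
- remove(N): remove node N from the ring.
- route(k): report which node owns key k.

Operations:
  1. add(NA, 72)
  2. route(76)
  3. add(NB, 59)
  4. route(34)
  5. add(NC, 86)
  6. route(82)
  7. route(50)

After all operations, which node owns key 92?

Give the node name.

Op 1: add NA@72 -> ring=[72:NA]
Op 2: route key 76: none >= 76, wrap to smallest pos 72 -> NA
Op 3: add NB@59 -> ring=[59:NB,72:NA]
Op 4: route key 34: smallest pos >= 34 is 59 -> NB
Op 5: add NC@86 -> ring=[59:NB,72:NA,86:NC]
Op 6: route key 82: smallest pos >= 82 is 86 -> NC
Op 7: route key 50: smallest pos >= 50 is 59 -> NB
Final route key 92: none >= 92, wrap to smallest pos 59 -> NB

Answer: NB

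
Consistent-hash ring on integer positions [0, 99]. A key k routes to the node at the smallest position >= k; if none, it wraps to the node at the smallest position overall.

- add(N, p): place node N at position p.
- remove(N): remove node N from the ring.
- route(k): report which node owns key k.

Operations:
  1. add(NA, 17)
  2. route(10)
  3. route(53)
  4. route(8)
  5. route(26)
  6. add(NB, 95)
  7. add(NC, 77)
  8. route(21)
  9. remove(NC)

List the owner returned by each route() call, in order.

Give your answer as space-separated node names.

Op 1: add NA@17 -> ring=[17:NA]
Op 2: route key 10: smallest pos >= 10 is 17 -> NA
Op 3: route key 53: none >= 53, wrap to smallest pos 17 -> NA
Op 4: route key 8: smallest pos >= 8 is 17 -> NA
Op 5: route key 26: none >= 26, wrap to smallest pos 17 -> NA
Op 6: add NB@95 -> ring=[17:NA,95:NB]
Op 7: add NC@77 -> ring=[17:NA,77:NC,95:NB]
Op 8: route key 21: smallest pos >= 21 is 77 -> NC
Op 9: remove NC -> ring=[17:NA,95:NB]

Answer: NA NA NA NA NC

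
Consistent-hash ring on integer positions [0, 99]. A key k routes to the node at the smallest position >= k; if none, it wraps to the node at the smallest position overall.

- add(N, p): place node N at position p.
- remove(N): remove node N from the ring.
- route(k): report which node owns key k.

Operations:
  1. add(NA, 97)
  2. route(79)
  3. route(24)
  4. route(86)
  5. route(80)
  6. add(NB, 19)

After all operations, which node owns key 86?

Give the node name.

Answer: NA

Derivation:
Op 1: add NA@97 -> ring=[97:NA]
Op 2: route key 79: smallest pos >= 79 is 97 -> NA
Op 3: route key 24: smallest pos >= 24 is 97 -> NA
Op 4: route key 86: smallest pos >= 86 is 97 -> NA
Op 5: route key 80: smallest pos >= 80 is 97 -> NA
Op 6: add NB@19 -> ring=[19:NB,97:NA]
Final route key 86: smallest pos >= 86 is 97 -> NA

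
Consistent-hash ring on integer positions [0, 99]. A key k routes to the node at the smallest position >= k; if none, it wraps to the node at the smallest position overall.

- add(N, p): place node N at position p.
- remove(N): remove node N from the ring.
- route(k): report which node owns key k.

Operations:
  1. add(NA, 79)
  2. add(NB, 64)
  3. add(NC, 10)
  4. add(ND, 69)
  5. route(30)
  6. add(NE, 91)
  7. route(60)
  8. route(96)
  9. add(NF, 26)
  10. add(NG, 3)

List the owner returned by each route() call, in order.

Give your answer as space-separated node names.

Answer: NB NB NC

Derivation:
Op 1: add NA@79 -> ring=[79:NA]
Op 2: add NB@64 -> ring=[64:NB,79:NA]
Op 3: add NC@10 -> ring=[10:NC,64:NB,79:NA]
Op 4: add ND@69 -> ring=[10:NC,64:NB,69:ND,79:NA]
Op 5: route key 30: smallest pos >= 30 is 64 -> NB
Op 6: add NE@91 -> ring=[10:NC,64:NB,69:ND,79:NA,91:NE]
Op 7: route key 60: smallest pos >= 60 is 64 -> NB
Op 8: route key 96: none >= 96, wrap to smallest pos 10 -> NC
Op 9: add NF@26 -> ring=[10:NC,26:NF,64:NB,69:ND,79:NA,91:NE]
Op 10: add NG@3 -> ring=[3:NG,10:NC,26:NF,64:NB,69:ND,79:NA,91:NE]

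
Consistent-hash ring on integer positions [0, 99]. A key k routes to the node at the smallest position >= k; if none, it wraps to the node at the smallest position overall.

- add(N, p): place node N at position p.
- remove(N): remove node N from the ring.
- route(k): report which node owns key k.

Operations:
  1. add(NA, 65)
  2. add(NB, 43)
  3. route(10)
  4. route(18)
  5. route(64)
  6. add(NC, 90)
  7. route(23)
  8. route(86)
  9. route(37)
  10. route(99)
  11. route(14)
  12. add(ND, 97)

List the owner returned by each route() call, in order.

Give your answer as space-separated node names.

Op 1: add NA@65 -> ring=[65:NA]
Op 2: add NB@43 -> ring=[43:NB,65:NA]
Op 3: route key 10: smallest pos >= 10 is 43 -> NB
Op 4: route key 18: smallest pos >= 18 is 43 -> NB
Op 5: route key 64: smallest pos >= 64 is 65 -> NA
Op 6: add NC@90 -> ring=[43:NB,65:NA,90:NC]
Op 7: route key 23: smallest pos >= 23 is 43 -> NB
Op 8: route key 86: smallest pos >= 86 is 90 -> NC
Op 9: route key 37: smallest pos >= 37 is 43 -> NB
Op 10: route key 99: none >= 99, wrap to smallest pos 43 -> NB
Op 11: route key 14: smallest pos >= 14 is 43 -> NB
Op 12: add ND@97 -> ring=[43:NB,65:NA,90:NC,97:ND]

Answer: NB NB NA NB NC NB NB NB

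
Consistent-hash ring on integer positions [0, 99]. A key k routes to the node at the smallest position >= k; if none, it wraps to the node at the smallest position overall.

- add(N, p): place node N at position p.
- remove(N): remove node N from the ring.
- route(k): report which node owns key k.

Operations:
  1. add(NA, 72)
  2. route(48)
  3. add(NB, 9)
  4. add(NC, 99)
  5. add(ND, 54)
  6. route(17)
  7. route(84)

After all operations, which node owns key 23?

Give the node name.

Answer: ND

Derivation:
Op 1: add NA@72 -> ring=[72:NA]
Op 2: route key 48: smallest pos >= 48 is 72 -> NA
Op 3: add NB@9 -> ring=[9:NB,72:NA]
Op 4: add NC@99 -> ring=[9:NB,72:NA,99:NC]
Op 5: add ND@54 -> ring=[9:NB,54:ND,72:NA,99:NC]
Op 6: route key 17: smallest pos >= 17 is 54 -> ND
Op 7: route key 84: smallest pos >= 84 is 99 -> NC
Final route key 23: smallest pos >= 23 is 54 -> ND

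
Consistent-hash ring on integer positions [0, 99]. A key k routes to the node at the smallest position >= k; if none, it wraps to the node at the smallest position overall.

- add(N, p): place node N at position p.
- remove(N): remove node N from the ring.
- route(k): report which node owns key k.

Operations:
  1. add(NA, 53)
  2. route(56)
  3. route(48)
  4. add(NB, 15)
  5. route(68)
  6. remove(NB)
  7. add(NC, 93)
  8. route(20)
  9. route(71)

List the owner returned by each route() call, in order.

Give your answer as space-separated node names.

Op 1: add NA@53 -> ring=[53:NA]
Op 2: route key 56: none >= 56, wrap to smallest pos 53 -> NA
Op 3: route key 48: smallest pos >= 48 is 53 -> NA
Op 4: add NB@15 -> ring=[15:NB,53:NA]
Op 5: route key 68: none >= 68, wrap to smallest pos 15 -> NB
Op 6: remove NB -> ring=[53:NA]
Op 7: add NC@93 -> ring=[53:NA,93:NC]
Op 8: route key 20: smallest pos >= 20 is 53 -> NA
Op 9: route key 71: smallest pos >= 71 is 93 -> NC

Answer: NA NA NB NA NC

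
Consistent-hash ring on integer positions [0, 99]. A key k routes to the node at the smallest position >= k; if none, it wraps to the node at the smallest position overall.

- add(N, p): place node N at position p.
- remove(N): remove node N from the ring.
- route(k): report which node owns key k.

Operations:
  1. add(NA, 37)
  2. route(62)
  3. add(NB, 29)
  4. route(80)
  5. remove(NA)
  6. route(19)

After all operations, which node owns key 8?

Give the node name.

Op 1: add NA@37 -> ring=[37:NA]
Op 2: route key 62: none >= 62, wrap to smallest pos 37 -> NA
Op 3: add NB@29 -> ring=[29:NB,37:NA]
Op 4: route key 80: none >= 80, wrap to smallest pos 29 -> NB
Op 5: remove NA -> ring=[29:NB]
Op 6: route key 19: smallest pos >= 19 is 29 -> NB
Final route key 8: smallest pos >= 8 is 29 -> NB

Answer: NB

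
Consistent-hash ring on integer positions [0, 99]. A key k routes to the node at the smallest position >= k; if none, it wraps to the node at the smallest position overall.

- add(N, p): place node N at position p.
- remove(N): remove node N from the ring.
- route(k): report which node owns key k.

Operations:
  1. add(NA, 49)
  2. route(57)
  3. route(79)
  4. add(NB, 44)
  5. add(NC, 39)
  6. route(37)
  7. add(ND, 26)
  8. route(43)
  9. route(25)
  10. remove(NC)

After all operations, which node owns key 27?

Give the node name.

Answer: NB

Derivation:
Op 1: add NA@49 -> ring=[49:NA]
Op 2: route key 57: none >= 57, wrap to smallest pos 49 -> NA
Op 3: route key 79: none >= 79, wrap to smallest pos 49 -> NA
Op 4: add NB@44 -> ring=[44:NB,49:NA]
Op 5: add NC@39 -> ring=[39:NC,44:NB,49:NA]
Op 6: route key 37: smallest pos >= 37 is 39 -> NC
Op 7: add ND@26 -> ring=[26:ND,39:NC,44:NB,49:NA]
Op 8: route key 43: smallest pos >= 43 is 44 -> NB
Op 9: route key 25: smallest pos >= 25 is 26 -> ND
Op 10: remove NC -> ring=[26:ND,44:NB,49:NA]
Final route key 27: smallest pos >= 27 is 44 -> NB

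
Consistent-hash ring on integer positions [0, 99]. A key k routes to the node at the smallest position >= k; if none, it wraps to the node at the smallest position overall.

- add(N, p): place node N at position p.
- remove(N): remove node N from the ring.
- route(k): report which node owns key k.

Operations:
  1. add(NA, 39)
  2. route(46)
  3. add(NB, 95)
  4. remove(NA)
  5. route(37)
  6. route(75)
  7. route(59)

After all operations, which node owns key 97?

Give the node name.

Answer: NB

Derivation:
Op 1: add NA@39 -> ring=[39:NA]
Op 2: route key 46: none >= 46, wrap to smallest pos 39 -> NA
Op 3: add NB@95 -> ring=[39:NA,95:NB]
Op 4: remove NA -> ring=[95:NB]
Op 5: route key 37: smallest pos >= 37 is 95 -> NB
Op 6: route key 75: smallest pos >= 75 is 95 -> NB
Op 7: route key 59: smallest pos >= 59 is 95 -> NB
Final route key 97: none >= 97, wrap to smallest pos 95 -> NB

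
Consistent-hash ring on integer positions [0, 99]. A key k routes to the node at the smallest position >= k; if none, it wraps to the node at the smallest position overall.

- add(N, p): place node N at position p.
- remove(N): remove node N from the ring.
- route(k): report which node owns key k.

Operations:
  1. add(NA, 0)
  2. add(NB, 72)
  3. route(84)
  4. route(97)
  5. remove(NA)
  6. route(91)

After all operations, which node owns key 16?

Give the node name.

Op 1: add NA@0 -> ring=[0:NA]
Op 2: add NB@72 -> ring=[0:NA,72:NB]
Op 3: route key 84: none >= 84, wrap to smallest pos 0 -> NA
Op 4: route key 97: none >= 97, wrap to smallest pos 0 -> NA
Op 5: remove NA -> ring=[72:NB]
Op 6: route key 91: none >= 91, wrap to smallest pos 72 -> NB
Final route key 16: smallest pos >= 16 is 72 -> NB

Answer: NB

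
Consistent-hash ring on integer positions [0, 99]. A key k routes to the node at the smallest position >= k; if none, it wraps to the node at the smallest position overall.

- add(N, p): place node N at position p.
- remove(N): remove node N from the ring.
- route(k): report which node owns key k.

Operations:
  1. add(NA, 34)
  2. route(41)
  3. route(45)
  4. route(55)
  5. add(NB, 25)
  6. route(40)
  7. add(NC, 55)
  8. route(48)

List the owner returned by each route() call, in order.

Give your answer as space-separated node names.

Answer: NA NA NA NB NC

Derivation:
Op 1: add NA@34 -> ring=[34:NA]
Op 2: route key 41: none >= 41, wrap to smallest pos 34 -> NA
Op 3: route key 45: none >= 45, wrap to smallest pos 34 -> NA
Op 4: route key 55: none >= 55, wrap to smallest pos 34 -> NA
Op 5: add NB@25 -> ring=[25:NB,34:NA]
Op 6: route key 40: none >= 40, wrap to smallest pos 25 -> NB
Op 7: add NC@55 -> ring=[25:NB,34:NA,55:NC]
Op 8: route key 48: smallest pos >= 48 is 55 -> NC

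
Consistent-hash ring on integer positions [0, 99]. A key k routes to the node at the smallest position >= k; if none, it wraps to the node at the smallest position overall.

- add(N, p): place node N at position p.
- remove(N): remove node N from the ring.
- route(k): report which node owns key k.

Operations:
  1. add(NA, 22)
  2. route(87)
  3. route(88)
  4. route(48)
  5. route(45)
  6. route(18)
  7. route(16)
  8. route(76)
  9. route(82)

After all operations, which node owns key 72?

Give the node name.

Op 1: add NA@22 -> ring=[22:NA]
Op 2: route key 87: none >= 87, wrap to smallest pos 22 -> NA
Op 3: route key 88: none >= 88, wrap to smallest pos 22 -> NA
Op 4: route key 48: none >= 48, wrap to smallest pos 22 -> NA
Op 5: route key 45: none >= 45, wrap to smallest pos 22 -> NA
Op 6: route key 18: smallest pos >= 18 is 22 -> NA
Op 7: route key 16: smallest pos >= 16 is 22 -> NA
Op 8: route key 76: none >= 76, wrap to smallest pos 22 -> NA
Op 9: route key 82: none >= 82, wrap to smallest pos 22 -> NA
Final route key 72: none >= 72, wrap to smallest pos 22 -> NA

Answer: NA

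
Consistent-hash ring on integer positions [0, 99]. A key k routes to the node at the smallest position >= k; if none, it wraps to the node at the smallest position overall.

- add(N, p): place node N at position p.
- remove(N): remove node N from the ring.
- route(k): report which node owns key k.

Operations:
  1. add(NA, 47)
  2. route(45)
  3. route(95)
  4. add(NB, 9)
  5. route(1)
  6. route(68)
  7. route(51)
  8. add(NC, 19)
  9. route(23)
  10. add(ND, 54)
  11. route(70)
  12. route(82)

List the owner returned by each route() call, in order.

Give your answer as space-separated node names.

Op 1: add NA@47 -> ring=[47:NA]
Op 2: route key 45: smallest pos >= 45 is 47 -> NA
Op 3: route key 95: none >= 95, wrap to smallest pos 47 -> NA
Op 4: add NB@9 -> ring=[9:NB,47:NA]
Op 5: route key 1: smallest pos >= 1 is 9 -> NB
Op 6: route key 68: none >= 68, wrap to smallest pos 9 -> NB
Op 7: route key 51: none >= 51, wrap to smallest pos 9 -> NB
Op 8: add NC@19 -> ring=[9:NB,19:NC,47:NA]
Op 9: route key 23: smallest pos >= 23 is 47 -> NA
Op 10: add ND@54 -> ring=[9:NB,19:NC,47:NA,54:ND]
Op 11: route key 70: none >= 70, wrap to smallest pos 9 -> NB
Op 12: route key 82: none >= 82, wrap to smallest pos 9 -> NB

Answer: NA NA NB NB NB NA NB NB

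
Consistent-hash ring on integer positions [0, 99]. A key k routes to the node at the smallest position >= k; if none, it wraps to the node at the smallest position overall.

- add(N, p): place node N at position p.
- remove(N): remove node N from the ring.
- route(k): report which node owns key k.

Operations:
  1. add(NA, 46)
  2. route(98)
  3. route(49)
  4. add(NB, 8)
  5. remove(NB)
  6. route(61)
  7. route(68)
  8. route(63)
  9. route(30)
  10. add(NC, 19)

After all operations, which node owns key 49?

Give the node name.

Op 1: add NA@46 -> ring=[46:NA]
Op 2: route key 98: none >= 98, wrap to smallest pos 46 -> NA
Op 3: route key 49: none >= 49, wrap to smallest pos 46 -> NA
Op 4: add NB@8 -> ring=[8:NB,46:NA]
Op 5: remove NB -> ring=[46:NA]
Op 6: route key 61: none >= 61, wrap to smallest pos 46 -> NA
Op 7: route key 68: none >= 68, wrap to smallest pos 46 -> NA
Op 8: route key 63: none >= 63, wrap to smallest pos 46 -> NA
Op 9: route key 30: smallest pos >= 30 is 46 -> NA
Op 10: add NC@19 -> ring=[19:NC,46:NA]
Final route key 49: none >= 49, wrap to smallest pos 19 -> NC

Answer: NC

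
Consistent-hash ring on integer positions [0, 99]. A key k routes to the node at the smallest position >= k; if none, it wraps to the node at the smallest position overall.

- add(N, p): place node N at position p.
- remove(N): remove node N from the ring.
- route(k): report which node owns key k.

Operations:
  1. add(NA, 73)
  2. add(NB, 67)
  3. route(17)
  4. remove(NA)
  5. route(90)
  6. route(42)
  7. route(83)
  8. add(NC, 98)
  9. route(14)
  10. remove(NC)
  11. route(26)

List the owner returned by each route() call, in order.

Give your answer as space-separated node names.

Op 1: add NA@73 -> ring=[73:NA]
Op 2: add NB@67 -> ring=[67:NB,73:NA]
Op 3: route key 17: smallest pos >= 17 is 67 -> NB
Op 4: remove NA -> ring=[67:NB]
Op 5: route key 90: none >= 90, wrap to smallest pos 67 -> NB
Op 6: route key 42: smallest pos >= 42 is 67 -> NB
Op 7: route key 83: none >= 83, wrap to smallest pos 67 -> NB
Op 8: add NC@98 -> ring=[67:NB,98:NC]
Op 9: route key 14: smallest pos >= 14 is 67 -> NB
Op 10: remove NC -> ring=[67:NB]
Op 11: route key 26: smallest pos >= 26 is 67 -> NB

Answer: NB NB NB NB NB NB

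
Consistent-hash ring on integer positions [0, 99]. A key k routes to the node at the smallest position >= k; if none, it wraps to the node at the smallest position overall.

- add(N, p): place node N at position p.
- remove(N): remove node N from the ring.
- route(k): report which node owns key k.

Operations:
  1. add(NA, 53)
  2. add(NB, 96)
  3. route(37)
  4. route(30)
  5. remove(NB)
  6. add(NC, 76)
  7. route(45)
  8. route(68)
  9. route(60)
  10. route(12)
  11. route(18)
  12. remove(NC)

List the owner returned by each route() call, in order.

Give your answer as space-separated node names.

Op 1: add NA@53 -> ring=[53:NA]
Op 2: add NB@96 -> ring=[53:NA,96:NB]
Op 3: route key 37: smallest pos >= 37 is 53 -> NA
Op 4: route key 30: smallest pos >= 30 is 53 -> NA
Op 5: remove NB -> ring=[53:NA]
Op 6: add NC@76 -> ring=[53:NA,76:NC]
Op 7: route key 45: smallest pos >= 45 is 53 -> NA
Op 8: route key 68: smallest pos >= 68 is 76 -> NC
Op 9: route key 60: smallest pos >= 60 is 76 -> NC
Op 10: route key 12: smallest pos >= 12 is 53 -> NA
Op 11: route key 18: smallest pos >= 18 is 53 -> NA
Op 12: remove NC -> ring=[53:NA]

Answer: NA NA NA NC NC NA NA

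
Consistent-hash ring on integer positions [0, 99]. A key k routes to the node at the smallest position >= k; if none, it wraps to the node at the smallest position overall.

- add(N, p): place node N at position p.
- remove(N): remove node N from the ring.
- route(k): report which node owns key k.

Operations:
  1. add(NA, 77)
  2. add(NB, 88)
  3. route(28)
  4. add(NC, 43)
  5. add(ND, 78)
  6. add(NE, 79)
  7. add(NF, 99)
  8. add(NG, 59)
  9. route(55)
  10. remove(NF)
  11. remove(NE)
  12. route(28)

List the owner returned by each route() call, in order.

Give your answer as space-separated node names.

Answer: NA NG NC

Derivation:
Op 1: add NA@77 -> ring=[77:NA]
Op 2: add NB@88 -> ring=[77:NA,88:NB]
Op 3: route key 28: smallest pos >= 28 is 77 -> NA
Op 4: add NC@43 -> ring=[43:NC,77:NA,88:NB]
Op 5: add ND@78 -> ring=[43:NC,77:NA,78:ND,88:NB]
Op 6: add NE@79 -> ring=[43:NC,77:NA,78:ND,79:NE,88:NB]
Op 7: add NF@99 -> ring=[43:NC,77:NA,78:ND,79:NE,88:NB,99:NF]
Op 8: add NG@59 -> ring=[43:NC,59:NG,77:NA,78:ND,79:NE,88:NB,99:NF]
Op 9: route key 55: smallest pos >= 55 is 59 -> NG
Op 10: remove NF -> ring=[43:NC,59:NG,77:NA,78:ND,79:NE,88:NB]
Op 11: remove NE -> ring=[43:NC,59:NG,77:NA,78:ND,88:NB]
Op 12: route key 28: smallest pos >= 28 is 43 -> NC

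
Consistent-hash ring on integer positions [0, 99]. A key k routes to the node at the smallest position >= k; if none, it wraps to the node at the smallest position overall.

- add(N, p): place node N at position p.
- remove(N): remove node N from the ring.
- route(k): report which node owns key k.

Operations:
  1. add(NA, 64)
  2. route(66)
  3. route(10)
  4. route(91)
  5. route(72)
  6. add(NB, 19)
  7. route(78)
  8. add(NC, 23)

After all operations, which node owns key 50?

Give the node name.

Answer: NA

Derivation:
Op 1: add NA@64 -> ring=[64:NA]
Op 2: route key 66: none >= 66, wrap to smallest pos 64 -> NA
Op 3: route key 10: smallest pos >= 10 is 64 -> NA
Op 4: route key 91: none >= 91, wrap to smallest pos 64 -> NA
Op 5: route key 72: none >= 72, wrap to smallest pos 64 -> NA
Op 6: add NB@19 -> ring=[19:NB,64:NA]
Op 7: route key 78: none >= 78, wrap to smallest pos 19 -> NB
Op 8: add NC@23 -> ring=[19:NB,23:NC,64:NA]
Final route key 50: smallest pos >= 50 is 64 -> NA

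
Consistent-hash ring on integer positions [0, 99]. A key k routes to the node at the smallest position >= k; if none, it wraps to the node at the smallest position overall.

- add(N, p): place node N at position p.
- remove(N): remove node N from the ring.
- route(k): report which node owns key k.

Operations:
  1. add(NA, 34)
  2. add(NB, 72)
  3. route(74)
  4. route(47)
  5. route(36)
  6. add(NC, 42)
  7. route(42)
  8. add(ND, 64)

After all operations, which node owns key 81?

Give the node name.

Op 1: add NA@34 -> ring=[34:NA]
Op 2: add NB@72 -> ring=[34:NA,72:NB]
Op 3: route key 74: none >= 74, wrap to smallest pos 34 -> NA
Op 4: route key 47: smallest pos >= 47 is 72 -> NB
Op 5: route key 36: smallest pos >= 36 is 72 -> NB
Op 6: add NC@42 -> ring=[34:NA,42:NC,72:NB]
Op 7: route key 42: smallest pos >= 42 is 42 -> NC
Op 8: add ND@64 -> ring=[34:NA,42:NC,64:ND,72:NB]
Final route key 81: none >= 81, wrap to smallest pos 34 -> NA

Answer: NA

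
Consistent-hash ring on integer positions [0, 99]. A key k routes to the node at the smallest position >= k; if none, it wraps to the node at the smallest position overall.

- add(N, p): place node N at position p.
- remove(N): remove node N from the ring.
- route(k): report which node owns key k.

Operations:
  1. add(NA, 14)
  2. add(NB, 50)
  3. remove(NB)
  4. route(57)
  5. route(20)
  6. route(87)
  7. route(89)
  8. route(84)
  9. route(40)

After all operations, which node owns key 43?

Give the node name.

Answer: NA

Derivation:
Op 1: add NA@14 -> ring=[14:NA]
Op 2: add NB@50 -> ring=[14:NA,50:NB]
Op 3: remove NB -> ring=[14:NA]
Op 4: route key 57: none >= 57, wrap to smallest pos 14 -> NA
Op 5: route key 20: none >= 20, wrap to smallest pos 14 -> NA
Op 6: route key 87: none >= 87, wrap to smallest pos 14 -> NA
Op 7: route key 89: none >= 89, wrap to smallest pos 14 -> NA
Op 8: route key 84: none >= 84, wrap to smallest pos 14 -> NA
Op 9: route key 40: none >= 40, wrap to smallest pos 14 -> NA
Final route key 43: none >= 43, wrap to smallest pos 14 -> NA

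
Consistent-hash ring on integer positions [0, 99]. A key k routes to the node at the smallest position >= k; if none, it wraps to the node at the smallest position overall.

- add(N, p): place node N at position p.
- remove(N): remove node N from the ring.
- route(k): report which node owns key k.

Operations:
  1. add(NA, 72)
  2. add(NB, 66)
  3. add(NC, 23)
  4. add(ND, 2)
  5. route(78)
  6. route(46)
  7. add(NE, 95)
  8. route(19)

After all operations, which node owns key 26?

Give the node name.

Op 1: add NA@72 -> ring=[72:NA]
Op 2: add NB@66 -> ring=[66:NB,72:NA]
Op 3: add NC@23 -> ring=[23:NC,66:NB,72:NA]
Op 4: add ND@2 -> ring=[2:ND,23:NC,66:NB,72:NA]
Op 5: route key 78: none >= 78, wrap to smallest pos 2 -> ND
Op 6: route key 46: smallest pos >= 46 is 66 -> NB
Op 7: add NE@95 -> ring=[2:ND,23:NC,66:NB,72:NA,95:NE]
Op 8: route key 19: smallest pos >= 19 is 23 -> NC
Final route key 26: smallest pos >= 26 is 66 -> NB

Answer: NB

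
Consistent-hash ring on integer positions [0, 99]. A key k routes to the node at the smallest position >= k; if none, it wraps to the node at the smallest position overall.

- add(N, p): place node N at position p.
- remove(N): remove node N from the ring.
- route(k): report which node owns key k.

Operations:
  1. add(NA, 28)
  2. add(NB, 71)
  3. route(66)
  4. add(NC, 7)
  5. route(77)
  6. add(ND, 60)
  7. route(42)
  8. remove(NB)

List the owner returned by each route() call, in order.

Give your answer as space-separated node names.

Op 1: add NA@28 -> ring=[28:NA]
Op 2: add NB@71 -> ring=[28:NA,71:NB]
Op 3: route key 66: smallest pos >= 66 is 71 -> NB
Op 4: add NC@7 -> ring=[7:NC,28:NA,71:NB]
Op 5: route key 77: none >= 77, wrap to smallest pos 7 -> NC
Op 6: add ND@60 -> ring=[7:NC,28:NA,60:ND,71:NB]
Op 7: route key 42: smallest pos >= 42 is 60 -> ND
Op 8: remove NB -> ring=[7:NC,28:NA,60:ND]

Answer: NB NC ND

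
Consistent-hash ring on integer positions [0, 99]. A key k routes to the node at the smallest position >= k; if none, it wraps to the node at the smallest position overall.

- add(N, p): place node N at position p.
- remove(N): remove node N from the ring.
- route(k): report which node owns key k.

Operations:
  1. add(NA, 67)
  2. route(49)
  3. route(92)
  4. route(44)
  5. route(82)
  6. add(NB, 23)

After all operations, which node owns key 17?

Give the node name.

Answer: NB

Derivation:
Op 1: add NA@67 -> ring=[67:NA]
Op 2: route key 49: smallest pos >= 49 is 67 -> NA
Op 3: route key 92: none >= 92, wrap to smallest pos 67 -> NA
Op 4: route key 44: smallest pos >= 44 is 67 -> NA
Op 5: route key 82: none >= 82, wrap to smallest pos 67 -> NA
Op 6: add NB@23 -> ring=[23:NB,67:NA]
Final route key 17: smallest pos >= 17 is 23 -> NB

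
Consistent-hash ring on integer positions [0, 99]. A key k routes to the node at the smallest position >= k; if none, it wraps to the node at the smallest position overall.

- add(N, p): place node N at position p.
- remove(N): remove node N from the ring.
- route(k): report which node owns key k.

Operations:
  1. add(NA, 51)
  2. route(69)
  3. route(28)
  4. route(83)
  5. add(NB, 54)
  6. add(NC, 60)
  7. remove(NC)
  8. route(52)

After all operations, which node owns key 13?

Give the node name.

Answer: NA

Derivation:
Op 1: add NA@51 -> ring=[51:NA]
Op 2: route key 69: none >= 69, wrap to smallest pos 51 -> NA
Op 3: route key 28: smallest pos >= 28 is 51 -> NA
Op 4: route key 83: none >= 83, wrap to smallest pos 51 -> NA
Op 5: add NB@54 -> ring=[51:NA,54:NB]
Op 6: add NC@60 -> ring=[51:NA,54:NB,60:NC]
Op 7: remove NC -> ring=[51:NA,54:NB]
Op 8: route key 52: smallest pos >= 52 is 54 -> NB
Final route key 13: smallest pos >= 13 is 51 -> NA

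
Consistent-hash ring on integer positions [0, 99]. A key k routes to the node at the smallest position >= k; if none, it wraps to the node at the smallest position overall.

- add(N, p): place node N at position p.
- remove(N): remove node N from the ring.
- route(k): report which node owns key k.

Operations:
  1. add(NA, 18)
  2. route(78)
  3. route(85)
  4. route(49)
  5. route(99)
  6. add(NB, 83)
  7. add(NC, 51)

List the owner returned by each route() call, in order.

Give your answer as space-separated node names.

Op 1: add NA@18 -> ring=[18:NA]
Op 2: route key 78: none >= 78, wrap to smallest pos 18 -> NA
Op 3: route key 85: none >= 85, wrap to smallest pos 18 -> NA
Op 4: route key 49: none >= 49, wrap to smallest pos 18 -> NA
Op 5: route key 99: none >= 99, wrap to smallest pos 18 -> NA
Op 6: add NB@83 -> ring=[18:NA,83:NB]
Op 7: add NC@51 -> ring=[18:NA,51:NC,83:NB]

Answer: NA NA NA NA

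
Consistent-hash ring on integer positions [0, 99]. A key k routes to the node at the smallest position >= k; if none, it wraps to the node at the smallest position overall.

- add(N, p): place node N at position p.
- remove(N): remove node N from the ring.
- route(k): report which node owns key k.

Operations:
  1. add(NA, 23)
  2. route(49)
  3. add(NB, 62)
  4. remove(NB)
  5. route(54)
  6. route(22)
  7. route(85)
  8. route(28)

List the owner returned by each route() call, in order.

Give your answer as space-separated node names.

Answer: NA NA NA NA NA

Derivation:
Op 1: add NA@23 -> ring=[23:NA]
Op 2: route key 49: none >= 49, wrap to smallest pos 23 -> NA
Op 3: add NB@62 -> ring=[23:NA,62:NB]
Op 4: remove NB -> ring=[23:NA]
Op 5: route key 54: none >= 54, wrap to smallest pos 23 -> NA
Op 6: route key 22: smallest pos >= 22 is 23 -> NA
Op 7: route key 85: none >= 85, wrap to smallest pos 23 -> NA
Op 8: route key 28: none >= 28, wrap to smallest pos 23 -> NA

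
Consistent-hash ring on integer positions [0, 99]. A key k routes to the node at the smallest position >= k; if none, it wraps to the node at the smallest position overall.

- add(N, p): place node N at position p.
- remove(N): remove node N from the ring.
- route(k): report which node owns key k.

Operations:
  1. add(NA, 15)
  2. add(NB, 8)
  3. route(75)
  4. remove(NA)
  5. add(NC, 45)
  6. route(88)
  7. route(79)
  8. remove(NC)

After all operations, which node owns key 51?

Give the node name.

Answer: NB

Derivation:
Op 1: add NA@15 -> ring=[15:NA]
Op 2: add NB@8 -> ring=[8:NB,15:NA]
Op 3: route key 75: none >= 75, wrap to smallest pos 8 -> NB
Op 4: remove NA -> ring=[8:NB]
Op 5: add NC@45 -> ring=[8:NB,45:NC]
Op 6: route key 88: none >= 88, wrap to smallest pos 8 -> NB
Op 7: route key 79: none >= 79, wrap to smallest pos 8 -> NB
Op 8: remove NC -> ring=[8:NB]
Final route key 51: none >= 51, wrap to smallest pos 8 -> NB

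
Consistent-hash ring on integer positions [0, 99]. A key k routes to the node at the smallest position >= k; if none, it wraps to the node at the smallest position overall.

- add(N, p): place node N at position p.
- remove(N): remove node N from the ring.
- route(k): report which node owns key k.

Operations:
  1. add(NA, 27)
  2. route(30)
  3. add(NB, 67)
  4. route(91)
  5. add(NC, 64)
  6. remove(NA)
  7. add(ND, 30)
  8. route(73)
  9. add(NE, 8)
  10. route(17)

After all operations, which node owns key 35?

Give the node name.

Answer: NC

Derivation:
Op 1: add NA@27 -> ring=[27:NA]
Op 2: route key 30: none >= 30, wrap to smallest pos 27 -> NA
Op 3: add NB@67 -> ring=[27:NA,67:NB]
Op 4: route key 91: none >= 91, wrap to smallest pos 27 -> NA
Op 5: add NC@64 -> ring=[27:NA,64:NC,67:NB]
Op 6: remove NA -> ring=[64:NC,67:NB]
Op 7: add ND@30 -> ring=[30:ND,64:NC,67:NB]
Op 8: route key 73: none >= 73, wrap to smallest pos 30 -> ND
Op 9: add NE@8 -> ring=[8:NE,30:ND,64:NC,67:NB]
Op 10: route key 17: smallest pos >= 17 is 30 -> ND
Final route key 35: smallest pos >= 35 is 64 -> NC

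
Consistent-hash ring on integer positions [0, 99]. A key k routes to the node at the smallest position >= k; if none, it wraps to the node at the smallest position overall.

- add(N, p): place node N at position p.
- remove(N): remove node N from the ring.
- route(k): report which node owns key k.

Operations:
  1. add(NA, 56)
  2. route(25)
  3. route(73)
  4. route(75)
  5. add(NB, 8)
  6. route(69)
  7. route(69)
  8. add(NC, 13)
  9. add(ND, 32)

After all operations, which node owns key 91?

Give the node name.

Op 1: add NA@56 -> ring=[56:NA]
Op 2: route key 25: smallest pos >= 25 is 56 -> NA
Op 3: route key 73: none >= 73, wrap to smallest pos 56 -> NA
Op 4: route key 75: none >= 75, wrap to smallest pos 56 -> NA
Op 5: add NB@8 -> ring=[8:NB,56:NA]
Op 6: route key 69: none >= 69, wrap to smallest pos 8 -> NB
Op 7: route key 69: none >= 69, wrap to smallest pos 8 -> NB
Op 8: add NC@13 -> ring=[8:NB,13:NC,56:NA]
Op 9: add ND@32 -> ring=[8:NB,13:NC,32:ND,56:NA]
Final route key 91: none >= 91, wrap to smallest pos 8 -> NB

Answer: NB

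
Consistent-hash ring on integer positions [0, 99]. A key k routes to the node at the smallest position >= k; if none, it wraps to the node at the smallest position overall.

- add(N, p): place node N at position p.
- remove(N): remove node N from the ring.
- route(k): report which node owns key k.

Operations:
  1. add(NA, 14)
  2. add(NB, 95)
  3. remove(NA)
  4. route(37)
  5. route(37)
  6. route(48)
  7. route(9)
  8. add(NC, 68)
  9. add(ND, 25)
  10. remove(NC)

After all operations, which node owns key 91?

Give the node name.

Answer: NB

Derivation:
Op 1: add NA@14 -> ring=[14:NA]
Op 2: add NB@95 -> ring=[14:NA,95:NB]
Op 3: remove NA -> ring=[95:NB]
Op 4: route key 37: smallest pos >= 37 is 95 -> NB
Op 5: route key 37: smallest pos >= 37 is 95 -> NB
Op 6: route key 48: smallest pos >= 48 is 95 -> NB
Op 7: route key 9: smallest pos >= 9 is 95 -> NB
Op 8: add NC@68 -> ring=[68:NC,95:NB]
Op 9: add ND@25 -> ring=[25:ND,68:NC,95:NB]
Op 10: remove NC -> ring=[25:ND,95:NB]
Final route key 91: smallest pos >= 91 is 95 -> NB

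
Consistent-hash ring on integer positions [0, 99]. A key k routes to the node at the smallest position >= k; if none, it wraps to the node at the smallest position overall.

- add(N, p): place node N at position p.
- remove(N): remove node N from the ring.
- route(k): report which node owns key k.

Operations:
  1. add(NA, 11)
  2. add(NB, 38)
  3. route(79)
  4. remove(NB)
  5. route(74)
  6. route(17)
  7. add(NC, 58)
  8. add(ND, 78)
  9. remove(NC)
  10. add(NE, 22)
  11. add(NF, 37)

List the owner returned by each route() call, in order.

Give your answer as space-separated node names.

Op 1: add NA@11 -> ring=[11:NA]
Op 2: add NB@38 -> ring=[11:NA,38:NB]
Op 3: route key 79: none >= 79, wrap to smallest pos 11 -> NA
Op 4: remove NB -> ring=[11:NA]
Op 5: route key 74: none >= 74, wrap to smallest pos 11 -> NA
Op 6: route key 17: none >= 17, wrap to smallest pos 11 -> NA
Op 7: add NC@58 -> ring=[11:NA,58:NC]
Op 8: add ND@78 -> ring=[11:NA,58:NC,78:ND]
Op 9: remove NC -> ring=[11:NA,78:ND]
Op 10: add NE@22 -> ring=[11:NA,22:NE,78:ND]
Op 11: add NF@37 -> ring=[11:NA,22:NE,37:NF,78:ND]

Answer: NA NA NA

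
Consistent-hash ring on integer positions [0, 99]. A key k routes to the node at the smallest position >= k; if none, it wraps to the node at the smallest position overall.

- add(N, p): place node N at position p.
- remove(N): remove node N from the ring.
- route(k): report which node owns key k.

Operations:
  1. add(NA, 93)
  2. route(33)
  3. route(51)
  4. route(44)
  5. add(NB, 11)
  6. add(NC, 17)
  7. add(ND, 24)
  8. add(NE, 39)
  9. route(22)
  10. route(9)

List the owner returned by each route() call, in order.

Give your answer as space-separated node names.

Answer: NA NA NA ND NB

Derivation:
Op 1: add NA@93 -> ring=[93:NA]
Op 2: route key 33: smallest pos >= 33 is 93 -> NA
Op 3: route key 51: smallest pos >= 51 is 93 -> NA
Op 4: route key 44: smallest pos >= 44 is 93 -> NA
Op 5: add NB@11 -> ring=[11:NB,93:NA]
Op 6: add NC@17 -> ring=[11:NB,17:NC,93:NA]
Op 7: add ND@24 -> ring=[11:NB,17:NC,24:ND,93:NA]
Op 8: add NE@39 -> ring=[11:NB,17:NC,24:ND,39:NE,93:NA]
Op 9: route key 22: smallest pos >= 22 is 24 -> ND
Op 10: route key 9: smallest pos >= 9 is 11 -> NB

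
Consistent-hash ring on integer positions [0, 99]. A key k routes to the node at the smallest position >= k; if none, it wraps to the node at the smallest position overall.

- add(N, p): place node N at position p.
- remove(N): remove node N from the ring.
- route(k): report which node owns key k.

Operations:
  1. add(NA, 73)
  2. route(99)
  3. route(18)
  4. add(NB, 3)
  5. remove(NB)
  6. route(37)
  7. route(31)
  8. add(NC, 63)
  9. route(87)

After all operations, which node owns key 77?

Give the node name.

Op 1: add NA@73 -> ring=[73:NA]
Op 2: route key 99: none >= 99, wrap to smallest pos 73 -> NA
Op 3: route key 18: smallest pos >= 18 is 73 -> NA
Op 4: add NB@3 -> ring=[3:NB,73:NA]
Op 5: remove NB -> ring=[73:NA]
Op 6: route key 37: smallest pos >= 37 is 73 -> NA
Op 7: route key 31: smallest pos >= 31 is 73 -> NA
Op 8: add NC@63 -> ring=[63:NC,73:NA]
Op 9: route key 87: none >= 87, wrap to smallest pos 63 -> NC
Final route key 77: none >= 77, wrap to smallest pos 63 -> NC

Answer: NC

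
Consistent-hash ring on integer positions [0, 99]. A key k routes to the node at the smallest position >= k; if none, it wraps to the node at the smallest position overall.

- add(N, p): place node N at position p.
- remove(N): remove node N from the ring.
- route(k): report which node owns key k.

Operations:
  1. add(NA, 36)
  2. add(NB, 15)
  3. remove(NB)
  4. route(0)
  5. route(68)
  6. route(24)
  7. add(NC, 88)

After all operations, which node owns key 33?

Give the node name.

Answer: NA

Derivation:
Op 1: add NA@36 -> ring=[36:NA]
Op 2: add NB@15 -> ring=[15:NB,36:NA]
Op 3: remove NB -> ring=[36:NA]
Op 4: route key 0: smallest pos >= 0 is 36 -> NA
Op 5: route key 68: none >= 68, wrap to smallest pos 36 -> NA
Op 6: route key 24: smallest pos >= 24 is 36 -> NA
Op 7: add NC@88 -> ring=[36:NA,88:NC]
Final route key 33: smallest pos >= 33 is 36 -> NA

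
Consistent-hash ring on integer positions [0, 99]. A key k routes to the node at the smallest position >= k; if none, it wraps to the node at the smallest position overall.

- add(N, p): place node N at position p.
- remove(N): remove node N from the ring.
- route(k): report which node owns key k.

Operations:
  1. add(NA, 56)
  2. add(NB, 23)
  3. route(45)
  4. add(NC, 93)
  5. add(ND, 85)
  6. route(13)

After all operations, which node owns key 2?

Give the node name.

Answer: NB

Derivation:
Op 1: add NA@56 -> ring=[56:NA]
Op 2: add NB@23 -> ring=[23:NB,56:NA]
Op 3: route key 45: smallest pos >= 45 is 56 -> NA
Op 4: add NC@93 -> ring=[23:NB,56:NA,93:NC]
Op 5: add ND@85 -> ring=[23:NB,56:NA,85:ND,93:NC]
Op 6: route key 13: smallest pos >= 13 is 23 -> NB
Final route key 2: smallest pos >= 2 is 23 -> NB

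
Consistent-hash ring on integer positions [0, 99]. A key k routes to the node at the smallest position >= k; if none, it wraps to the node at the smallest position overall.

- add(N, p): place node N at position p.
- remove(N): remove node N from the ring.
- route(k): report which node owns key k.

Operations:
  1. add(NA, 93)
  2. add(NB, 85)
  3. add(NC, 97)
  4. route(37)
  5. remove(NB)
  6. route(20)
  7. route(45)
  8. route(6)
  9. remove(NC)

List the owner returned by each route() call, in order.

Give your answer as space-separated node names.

Op 1: add NA@93 -> ring=[93:NA]
Op 2: add NB@85 -> ring=[85:NB,93:NA]
Op 3: add NC@97 -> ring=[85:NB,93:NA,97:NC]
Op 4: route key 37: smallest pos >= 37 is 85 -> NB
Op 5: remove NB -> ring=[93:NA,97:NC]
Op 6: route key 20: smallest pos >= 20 is 93 -> NA
Op 7: route key 45: smallest pos >= 45 is 93 -> NA
Op 8: route key 6: smallest pos >= 6 is 93 -> NA
Op 9: remove NC -> ring=[93:NA]

Answer: NB NA NA NA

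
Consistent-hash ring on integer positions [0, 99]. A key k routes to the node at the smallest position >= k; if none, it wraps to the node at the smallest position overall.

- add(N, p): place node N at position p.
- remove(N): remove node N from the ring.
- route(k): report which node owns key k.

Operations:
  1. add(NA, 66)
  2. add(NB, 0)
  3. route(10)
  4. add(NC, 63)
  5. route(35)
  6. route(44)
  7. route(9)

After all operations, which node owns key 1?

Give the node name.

Answer: NC

Derivation:
Op 1: add NA@66 -> ring=[66:NA]
Op 2: add NB@0 -> ring=[0:NB,66:NA]
Op 3: route key 10: smallest pos >= 10 is 66 -> NA
Op 4: add NC@63 -> ring=[0:NB,63:NC,66:NA]
Op 5: route key 35: smallest pos >= 35 is 63 -> NC
Op 6: route key 44: smallest pos >= 44 is 63 -> NC
Op 7: route key 9: smallest pos >= 9 is 63 -> NC
Final route key 1: smallest pos >= 1 is 63 -> NC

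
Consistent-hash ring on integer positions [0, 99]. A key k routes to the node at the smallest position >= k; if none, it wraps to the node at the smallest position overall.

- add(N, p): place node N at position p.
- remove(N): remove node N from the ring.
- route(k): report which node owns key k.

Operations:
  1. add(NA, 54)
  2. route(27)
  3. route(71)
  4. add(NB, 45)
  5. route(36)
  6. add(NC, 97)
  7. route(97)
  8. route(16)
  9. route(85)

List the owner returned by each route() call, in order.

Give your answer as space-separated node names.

Answer: NA NA NB NC NB NC

Derivation:
Op 1: add NA@54 -> ring=[54:NA]
Op 2: route key 27: smallest pos >= 27 is 54 -> NA
Op 3: route key 71: none >= 71, wrap to smallest pos 54 -> NA
Op 4: add NB@45 -> ring=[45:NB,54:NA]
Op 5: route key 36: smallest pos >= 36 is 45 -> NB
Op 6: add NC@97 -> ring=[45:NB,54:NA,97:NC]
Op 7: route key 97: smallest pos >= 97 is 97 -> NC
Op 8: route key 16: smallest pos >= 16 is 45 -> NB
Op 9: route key 85: smallest pos >= 85 is 97 -> NC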